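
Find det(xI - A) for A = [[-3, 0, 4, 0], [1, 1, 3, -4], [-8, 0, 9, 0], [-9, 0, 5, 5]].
xI - A = [[x + 3, 0, -4, 0], [-1, x - 1, -3, 4], [8, 0, x - 9, 0], [9, 0, -5, x - 5]].

Expanding det(xI - A) along the first row:
det(xI - A) = + (x + 3)·det([[x - 1, -3, 4], [0, x - 9, 0], [0, -5, x - 5]]) - (0)·det([[-1, -3, 4], [8, x - 9, 0], [9, -5, x - 5]]) + (-4)·det([[-1, x - 1, 4], [8, 0, 0], [9, 0, x - 5]]) - (0)·det([[-1, x - 1, -3], [8, 0, x - 9], [9, 0, -5]]).

Evaluating gives χ_A(x) = x^4 - 12x^3 + 46x^2 - 60x + 25 = (x - 5)^2(x - 1)^2.

χ_A(x) = (x - 5)^2(x - 1)^2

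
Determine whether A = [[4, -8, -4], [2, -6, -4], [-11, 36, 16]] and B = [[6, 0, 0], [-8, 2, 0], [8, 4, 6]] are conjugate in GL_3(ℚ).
No.

Both have characteristic polynomial (x - 6)^2(x - 2), but the minimal polynomial of A is (x - 6)^2(x - 2) while the minimal polynomial of B is (x - 6)(x - 2). The minimal polynomial is a similarity invariant, so A and B are not similar.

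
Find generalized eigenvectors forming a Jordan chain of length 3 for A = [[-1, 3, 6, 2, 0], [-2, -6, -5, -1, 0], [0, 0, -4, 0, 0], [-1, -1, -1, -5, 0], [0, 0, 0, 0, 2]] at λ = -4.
We seek v_1 ∈ ker((A + 4I)^3) \ ker((A + 4I)^2), then set v_{i+1} = (A + 4I) v_i.

One such chain is v_1 = [[-2, -2, 1, 4, 0]]^T, v_2 = [[2, -1, 0, -1, 0]]^T, v_3 = [[1, -1, 0, 0, 0]]^T. Check: (A + 4I) v_3 = [[0, 0, 0, 0, 0]]^T = 0.

v_1 = [[-2, -2, 1, 4, 0]]^T, v_2 = [[2, -1, 0, -1, 0]]^T, v_3 = [[1, -1, 0, 0, 0]]^T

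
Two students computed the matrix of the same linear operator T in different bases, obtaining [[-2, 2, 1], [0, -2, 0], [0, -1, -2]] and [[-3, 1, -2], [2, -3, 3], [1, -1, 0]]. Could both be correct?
Two matrices over a field are similar if and only if they have the same invariant factors.

Both A and B have characteristic polynomial (x + 2)^3 and minimal polynomial (x + 2)^3. Computing further, both have invariant factors (x + 2)^3. Hence A and B are similar.

Yes.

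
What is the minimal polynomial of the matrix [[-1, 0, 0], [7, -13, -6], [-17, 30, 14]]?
m_A(x) = (x - 2)(x + 1)^2

The characteristic polynomial factors as (x - 2)(x + 1)^2. The minimal polynomial is ∏(x - λ)^{k_λ} where k_λ is the size of the largest Jordan block at λ.

For λ = -1: rank(A + I) = 2, and the largest Jordan block has size 2 (the smallest k with rank((A + I)^k) = rank((A + I)^(k+1))).
For λ = 2: rank(A - 2I) = 2, and the largest Jordan block has size 1 (the smallest k with rank((A - 2I)^k) = rank((A - 2I)^(k+1))).

So m_A(x) = (x - 2)(x + 1)^2.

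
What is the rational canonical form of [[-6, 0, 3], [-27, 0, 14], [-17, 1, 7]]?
The invariant factors of A (the non-unit diagonal entries of the Smith normal form of xI - A over ℚ[x]) are (x - 3)(x + 1)^2, each dividing the next. The characteristic polynomial is their product, (x - 3)(x + 1)^2.

The rational canonical form is the block-diagonal matrix of companion matrices C(f_i):
R = [[0, 0, 3], [1, 0, 5], [0, 1, 1]].

R = [[0, 0, 3], [1, 0, 5], [0, 1, 1]]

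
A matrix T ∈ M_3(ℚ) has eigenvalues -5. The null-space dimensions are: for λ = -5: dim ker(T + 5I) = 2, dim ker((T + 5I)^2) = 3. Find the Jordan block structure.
Jordan blocks: (-5, 2), (-5, 1)

λ = -5: successive nullity increments [2, 1] count blocks of size ≥ k; block sizes are [2, 1].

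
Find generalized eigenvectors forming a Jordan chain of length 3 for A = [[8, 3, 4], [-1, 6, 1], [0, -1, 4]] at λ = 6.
We seek v_1 ∈ ker((A - 6I)^3) \ ker((A - 6I)^2), then set v_{i+1} = (A - 6I) v_i.

One such chain is v_1 = [[2, -5, 3]]^T, v_2 = [[1, 1, -1]]^T, v_3 = [[1, -2, 1]]^T. Check: (A - 6I) v_3 = [[0, 0, 0]]^T = 0.

v_1 = [[2, -5, 3]]^T, v_2 = [[1, 1, -1]]^T, v_3 = [[1, -2, 1]]^T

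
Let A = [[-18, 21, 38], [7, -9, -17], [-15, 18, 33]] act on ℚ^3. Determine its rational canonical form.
The invariant factors of A (the non-unit diagonal entries of the Smith normal form of xI - A over ℚ[x]) are x^2(x - 6), each dividing the next. The characteristic polynomial is their product, x^2(x - 6).

The rational canonical form is the block-diagonal matrix of companion matrices C(f_i):
R = [[0, 0, 0], [1, 0, 0], [0, 1, 6]].

R = [[0, 0, 0], [1, 0, 0], [0, 1, 6]]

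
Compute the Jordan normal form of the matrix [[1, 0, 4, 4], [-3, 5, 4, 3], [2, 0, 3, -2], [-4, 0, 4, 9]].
The characteristic polynomial is det(xI - A) = (x - 5)^3(x - 3), so the eigenvalues are 3 (algebraic multiplicity 1), 5 (algebraic multiplicity 3).

For λ = 3: algebraic multiplicity 1 gives one 1×1 block.

For λ = 5: rank(A - 5I) = 2, rank((A - 5I)^2) = 1. The eigenspace has dimension 4 - 2 = 2, so there are 2 Jordan blocks; the rank sequence gives block sizes [2, 1].

Assembling the blocks gives the Jordan form J above.

J = [[3, 0, 0, 0], [0, 5, 1, 0], [0, 0, 5, 0], [0, 0, 0, 5]]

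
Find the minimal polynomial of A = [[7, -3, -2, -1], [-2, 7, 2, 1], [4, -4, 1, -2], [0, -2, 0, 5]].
m_A(x) = (x - 5)^3

The characteristic polynomial factors as (x - 5)^4. The minimal polynomial is ∏(x - λ)^{k_λ} where k_λ is the size of the largest Jordan block at λ.

For λ = 5: rank(A - 5I) = 2, and the largest Jordan block has size 3 (the smallest k with rank((A - 5I)^k) = rank((A - 5I)^(k+1))).

So m_A(x) = (x - 5)^3.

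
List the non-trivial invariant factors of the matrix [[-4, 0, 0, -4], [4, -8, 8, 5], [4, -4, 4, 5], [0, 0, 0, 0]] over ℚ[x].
x + 4, x^2(x + 4)

The Jordan structure of A has elementary divisors (x + 4), (x + 4), x^2. Arranging the block sizes at each eigenvalue in decreasing order and taking row products gives the invariant factors.

Invariant factors (smallest first, each dividing the next): x + 4, x^2(x + 4).

Check: the last factor x^2(x + 4) is the minimal polynomial, and the product x^2(x + 4)^2 is the characteristic polynomial.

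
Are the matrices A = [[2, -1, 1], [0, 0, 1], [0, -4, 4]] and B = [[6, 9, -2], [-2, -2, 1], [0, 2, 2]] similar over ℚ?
Yes.

Two matrices over a field are similar if and only if they have the same invariant factors.

Both A and B have characteristic polynomial (x - 2)^3 and minimal polynomial (x - 2)^3. Computing further, both have invariant factors (x - 2)^3. Hence A and B are similar.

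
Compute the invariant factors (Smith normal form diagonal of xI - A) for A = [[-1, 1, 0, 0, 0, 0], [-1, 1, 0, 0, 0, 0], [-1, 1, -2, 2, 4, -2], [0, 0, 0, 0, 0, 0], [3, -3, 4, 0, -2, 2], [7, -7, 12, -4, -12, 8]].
The Jordan structure of A has elementary divisors x^2, x, x, (x - 2), (x - 2). Arranging the block sizes at each eigenvalue in decreasing order and taking row products gives the invariant factors.

Invariant factors (smallest first, each dividing the next): x, x(x - 2), x^2(x - 2).

Check: the last factor x^2(x - 2) is the minimal polynomial, and the product x^4(x - 2)^2 is the characteristic polynomial.

x, x(x - 2), x^2(x - 2)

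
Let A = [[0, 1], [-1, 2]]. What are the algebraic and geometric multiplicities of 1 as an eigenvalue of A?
The characteristic polynomial is (x - 1)^2, so the factor x - 1 appears with exponent 2: the algebraic multiplicity is 2.

rank(A - I) = 1, so the eigenspace has dimension 2 - 1 = 1: the geometric multiplicity is 1.

Since 1 < 2, A is not diagonalizable.

algebraic multiplicity 2, geometric multiplicity 1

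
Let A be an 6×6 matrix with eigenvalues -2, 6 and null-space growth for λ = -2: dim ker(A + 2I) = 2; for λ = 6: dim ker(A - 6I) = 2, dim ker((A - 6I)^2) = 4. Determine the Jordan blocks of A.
Jordan blocks: (-2, 1), (-2, 1), (6, 2), (6, 2)

λ = -2: successive nullity increments [2] count blocks of size ≥ k; block sizes are [1, 1].
λ = 6: successive nullity increments [2, 2] count blocks of size ≥ k; block sizes are [2, 2].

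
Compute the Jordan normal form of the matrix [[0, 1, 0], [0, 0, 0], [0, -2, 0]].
J = [[0, 1, 0], [0, 0, 0], [0, 0, 0]]

The characteristic polynomial is det(xI - A) = x^3, so the eigenvalues are 0 (algebraic multiplicity 3).

For λ = 0: rank(A) = 1, rank(A^2) = 0. The eigenspace has dimension 3 - 1 = 2, so there are 2 Jordan blocks; the rank sequence gives block sizes [2, 1].

Assembling the blocks gives the Jordan form J above.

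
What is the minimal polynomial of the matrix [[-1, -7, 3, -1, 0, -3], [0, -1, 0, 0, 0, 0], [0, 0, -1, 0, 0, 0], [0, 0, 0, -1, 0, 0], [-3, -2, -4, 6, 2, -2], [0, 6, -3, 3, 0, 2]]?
The characteristic polynomial factors as (x - 2)^2(x + 1)^4. The minimal polynomial is ∏(x - λ)^{k_λ} where k_λ is the size of the largest Jordan block at λ.

For λ = -1: rank(A + I) = 3, and the largest Jordan block has size 2 (the smallest k with rank((A + I)^k) = rank((A + I)^(k+1))).
For λ = 2: rank(A - 2I) = 5, and the largest Jordan block has size 2 (the smallest k with rank((A - 2I)^k) = rank((A - 2I)^(k+1))).

So m_A(x) = (x - 2)^2(x + 1)^2.

m_A(x) = (x - 2)^2(x + 1)^2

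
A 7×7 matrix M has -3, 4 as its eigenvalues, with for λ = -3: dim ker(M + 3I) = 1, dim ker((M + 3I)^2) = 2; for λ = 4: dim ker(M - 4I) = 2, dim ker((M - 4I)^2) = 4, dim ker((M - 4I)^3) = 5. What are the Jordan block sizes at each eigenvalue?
λ = -3: successive nullity increments [1, 1] count blocks of size ≥ k; block sizes are [2].
λ = 4: successive nullity increments [2, 2, 1] count blocks of size ≥ k; block sizes are [3, 2].

Jordan blocks: (-3, 2), (4, 3), (4, 2)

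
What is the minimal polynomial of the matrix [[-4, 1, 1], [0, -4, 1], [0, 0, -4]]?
The characteristic polynomial factors as (x + 4)^3. The minimal polynomial is ∏(x - λ)^{k_λ} where k_λ is the size of the largest Jordan block at λ.

For λ = -4: rank(A + 4I) = 2, and the largest Jordan block has size 3 (the smallest k with rank((A + 4I)^k) = rank((A + 4I)^(k+1))).

So m_A(x) = (x + 4)^3.

m_A(x) = (x + 4)^3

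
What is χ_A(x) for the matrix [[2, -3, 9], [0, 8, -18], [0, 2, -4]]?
xI - A = [[x - 2, 3, -9], [0, x - 8, 18], [0, -2, x + 4]].

Expanding det(xI - A) along the first row:
det(xI - A) = + (x - 2)·det([[x - 8, 18], [-2, x + 4]]) - (3)·det([[0, 18], [0, x + 4]]) + (-9)·det([[0, x - 8], [0, -2]]).

Evaluating gives χ_A(x) = x^3 - 6x^2 + 12x - 8 = (x - 2)^3.

χ_A(x) = (x - 2)^3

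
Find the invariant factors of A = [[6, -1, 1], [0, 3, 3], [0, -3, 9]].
x - 6, (x - 6)^2

The Jordan structure of A has elementary divisors (x - 6)^2, (x - 6). Arranging the block sizes at each eigenvalue in decreasing order and taking row products gives the invariant factors.

Invariant factors (smallest first, each dividing the next): x - 6, (x - 6)^2.

Check: the last factor (x - 6)^2 is the minimal polynomial, and the product (x - 6)^3 is the characteristic polynomial.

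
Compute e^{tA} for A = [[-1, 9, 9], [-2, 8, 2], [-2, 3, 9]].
A has Jordan form J = [[5, 1, 0], [0, 5, 0], [0, 0, 6]] with A = PJP^{-1}, so e^{tA} = P e^{tJ} P^{-1}.

For a Jordan block J_k(λ), e^{tJ_k(λ)} = e^{λt} · (I + tN + t^2 N^2/2! + ... + t^{k-1} N^{k-1}/(k-1)!) where N is the nilpotent superdiagonal part.

Assembling the blocks and conjugating back gives the entries of e^{tA} as shown above.

e^{tA} = [[(1 - 6*t)*e^{5*t}, 9*t*e^{5*t}, 9*t*e^{5*t}], [2*(-2*t + e^{t} - 1)*e^{5*t}, (6*t - 3*e^{t} + 4)*e^{5*t}, (6*t - 4*e^{t} + 4)*e^{5*t}], [2*(1 - e^{t})*e^{5*t}, 3*(e^{t} - 1)*e^{5*t}, (4*e^{t} - 3)*e^{5*t}]]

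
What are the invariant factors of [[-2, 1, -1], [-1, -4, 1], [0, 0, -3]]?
x + 3, (x + 3)^2

The Jordan structure of A has elementary divisors (x + 3)^2, (x + 3). Arranging the block sizes at each eigenvalue in decreasing order and taking row products gives the invariant factors.

Invariant factors (smallest first, each dividing the next): x + 3, (x + 3)^2.

Check: the last factor (x + 3)^2 is the minimal polynomial, and the product (x + 3)^3 is the characteristic polynomial.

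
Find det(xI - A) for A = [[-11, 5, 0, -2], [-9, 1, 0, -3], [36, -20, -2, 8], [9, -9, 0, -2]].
χ_A(x) = (x + 2)^2(x + 5)^2

xI - A = [[x + 11, -5, 0, 2], [9, x - 1, 0, 3], [-36, 20, x + 2, -8], [-9, 9, 0, x + 2]].

Expanding det(xI - A) along the first row:
det(xI - A) = + (x + 11)·det([[x - 1, 0, 3], [20, x + 2, -8], [9, 0, x + 2]]) - (-5)·det([[9, 0, 3], [-36, x + 2, -8], [-9, 0, x + 2]]) + (0)·det([[9, x - 1, 3], [-36, 20, -8], [-9, 9, x + 2]]) - (2)·det([[9, x - 1, 0], [-36, 20, x + 2], [-9, 9, 0]]).

Evaluating gives χ_A(x) = x^4 + 14x^3 + 69x^2 + 140x + 100 = (x + 2)^2(x + 5)^2.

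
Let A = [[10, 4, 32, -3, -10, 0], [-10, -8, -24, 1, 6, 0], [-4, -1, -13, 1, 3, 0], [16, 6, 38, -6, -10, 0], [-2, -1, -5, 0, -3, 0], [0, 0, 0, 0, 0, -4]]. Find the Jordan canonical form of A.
J = [[-4, 1, 0, 0, 0, 0], [0, -4, 0, 0, 0, 0], [0, 0, -4, 1, 0, 0], [0, 0, 0, -4, 0, 0], [0, 0, 0, 0, -4, 0], [0, 0, 0, 0, 0, -4]]

The characteristic polynomial is det(xI - A) = (x + 4)^6, so the eigenvalues are -4 (algebraic multiplicity 6).

For λ = -4: rank(A + 4I) = 2, rank((A + 4I)^2) = 0. The eigenspace has dimension 6 - 2 = 4, so there are 4 Jordan blocks; the rank sequence gives block sizes [2, 2, 1, 1].

Assembling the blocks gives the Jordan form J above.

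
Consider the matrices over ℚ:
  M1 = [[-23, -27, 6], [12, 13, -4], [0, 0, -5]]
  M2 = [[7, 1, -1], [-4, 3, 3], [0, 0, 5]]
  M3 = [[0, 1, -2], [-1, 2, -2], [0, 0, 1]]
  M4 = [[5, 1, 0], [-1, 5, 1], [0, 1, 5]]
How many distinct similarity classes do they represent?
3 classes: {M1}, {M2, M4}, {M3}

Characteristic polynomials: χ_{M1} = (x + 5)^3, χ_{M2} = (x - 5)^3, χ_{M3} = (x - 1)^3, χ_{M4} = (x - 5)^3.

{M1}: invariant factors x + 5, (x + 5)^2.

{M2, M4}: invariant factors (x - 5)^3.

{M3}: invariant factors x - 1, (x - 1)^2.

Matrices are similar if and only if their invariant-factor lists agree; the partition into similarity classes is {M1}, {M2, M4}, {M3}.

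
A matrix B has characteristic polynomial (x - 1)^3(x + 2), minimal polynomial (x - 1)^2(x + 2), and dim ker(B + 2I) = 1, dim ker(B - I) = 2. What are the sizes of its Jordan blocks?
Jordan blocks: (-2, 1), (1, 2), (1, 1)

λ = -2: algebraic multiplicity 1 (exponent in χ_B), largest block size 1 (exponent in m_B), 1 block (geometric multiplicity). This forces block sizes [1].
λ = 1: algebraic multiplicity 3 (exponent in χ_B), largest block size 2 (exponent in m_B), 2 blocks (geometric multiplicity). These force block sizes [2, 1].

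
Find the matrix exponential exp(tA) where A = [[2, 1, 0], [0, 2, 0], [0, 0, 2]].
A has Jordan form J = [[2, 1, 0], [0, 2, 0], [0, 0, 2]] with A = PJP^{-1}, so e^{tA} = P e^{tJ} P^{-1}.

For a Jordan block J_k(λ), e^{tJ_k(λ)} = e^{λt} · (I + tN + t^2 N^2/2! + ... + t^{k-1} N^{k-1}/(k-1)!) where N is the nilpotent superdiagonal part.

Assembling the blocks and conjugating back gives the entries of e^{tA} as shown above.

e^{tA} = [[e^{2*t}, t*e^{2*t}, 0], [0, e^{2*t}, 0], [0, 0, e^{2*t}]]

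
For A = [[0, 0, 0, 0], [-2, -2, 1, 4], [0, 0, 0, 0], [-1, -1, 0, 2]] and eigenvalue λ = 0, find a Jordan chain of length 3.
We seek v_1 ∈ ker(A^3) \ ker(A^2), then set v_{i+1} = A v_i.

One such chain is v_1 = [[3, -1, 1, 2]]^T, v_2 = [[0, 5, 0, 2]]^T, v_3 = [[0, -2, 0, -1]]^T. Check: A v_3 = [[0, 0, 0, 0]]^T = 0.

v_1 = [[3, -1, 1, 2]]^T, v_2 = [[0, 5, 0, 2]]^T, v_3 = [[0, -2, 0, -1]]^T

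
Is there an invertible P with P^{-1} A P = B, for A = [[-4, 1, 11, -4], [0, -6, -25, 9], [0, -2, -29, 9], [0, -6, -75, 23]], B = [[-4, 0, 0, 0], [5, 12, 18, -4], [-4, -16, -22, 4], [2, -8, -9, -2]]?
Yes.

Two matrices over a field are similar if and only if they have the same invariant factors.

Both A and B have characteristic polynomial (x + 4)^4 and minimal polynomial (x + 4)^2. Computing further, both have invariant factors (x + 4)^2, (x + 4)^2. Hence A and B are similar.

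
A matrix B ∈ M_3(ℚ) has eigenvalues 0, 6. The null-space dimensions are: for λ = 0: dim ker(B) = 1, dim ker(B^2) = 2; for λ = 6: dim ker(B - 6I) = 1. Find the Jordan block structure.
λ = 0: successive nullity increments [1, 1] count blocks of size ≥ k; block sizes are [2].
λ = 6: successive nullity increments [1] count blocks of size ≥ k; block sizes are [1].

Jordan blocks: (0, 2), (6, 1)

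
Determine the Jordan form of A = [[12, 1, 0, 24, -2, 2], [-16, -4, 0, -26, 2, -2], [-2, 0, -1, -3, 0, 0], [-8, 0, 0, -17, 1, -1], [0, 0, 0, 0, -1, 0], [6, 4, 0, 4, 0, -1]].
The characteristic polynomial is det(xI - A) = (x + 1)^4(x + 4)^2, so the eigenvalues are -4 (algebraic multiplicity 2), -1 (algebraic multiplicity 4).

For λ = -4: rank(A + 4I) = 5, rank((A + 4I)^2) = 4. The eigenspace has dimension 6 - 5 = 1, so there is 1 Jordan block; the rank sequence gives block sizes [2].

For λ = -1: rank(A + I) = 4, rank((A + I)^2) = 3, rank((A + I)^3) = 2. The eigenspace has dimension 6 - 4 = 2, so there are 2 Jordan blocks; the rank sequence gives block sizes [3, 1].

Assembling the blocks gives the Jordan form J above.

J = [[-4, 1, 0, 0, 0, 0], [0, -4, 0, 0, 0, 0], [0, 0, -1, 1, 0, 0], [0, 0, 0, -1, 1, 0], [0, 0, 0, 0, -1, 0], [0, 0, 0, 0, 0, -1]]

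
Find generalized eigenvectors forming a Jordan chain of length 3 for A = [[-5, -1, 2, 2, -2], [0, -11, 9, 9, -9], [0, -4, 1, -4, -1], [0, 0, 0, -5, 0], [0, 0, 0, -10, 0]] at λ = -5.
v_1 = [[0, 1, 1, 0, 0]]^T, v_2 = [[1, 3, 2, 0, 0]]^T, v_3 = [[1, 0, 0, 0, 0]]^T

We seek v_1 ∈ ker((A + 5I)^3) \ ker((A + 5I)^2), then set v_{i+1} = (A + 5I) v_i.

One such chain is v_1 = [[0, 1, 1, 0, 0]]^T, v_2 = [[1, 3, 2, 0, 0]]^T, v_3 = [[1, 0, 0, 0, 0]]^T. Check: (A + 5I) v_3 = [[0, 0, 0, 0, 0]]^T = 0.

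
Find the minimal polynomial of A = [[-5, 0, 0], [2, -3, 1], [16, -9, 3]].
The characteristic polynomial factors as x^2(x + 5). The minimal polynomial is ∏(x - λ)^{k_λ} where k_λ is the size of the largest Jordan block at λ.

For λ = -5: rank(A + 5I) = 2, and the largest Jordan block has size 1 (the smallest k with rank((A + 5I)^k) = rank((A + 5I)^(k+1))).
For λ = 0: rank(A) = 2, and the largest Jordan block has size 2 (the smallest k with rank(A^k) = rank(A^(k+1))).

So m_A(x) = x^2(x + 5).

m_A(x) = x^2(x + 5)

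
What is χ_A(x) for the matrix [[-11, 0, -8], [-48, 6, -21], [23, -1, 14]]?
χ_A(x) = (x - 3)^3

xI - A = [[x + 11, 0, 8], [48, x - 6, 21], [-23, 1, x - 14]].

Expanding det(xI - A) along the first row:
det(xI - A) = + (x + 11)·det([[x - 6, 21], [1, x - 14]]) - (0)·det([[48, 21], [-23, x - 14]]) + (8)·det([[48, x - 6], [-23, 1]]).

Evaluating gives χ_A(x) = x^3 - 9x^2 + 27x - 27 = (x - 3)^3.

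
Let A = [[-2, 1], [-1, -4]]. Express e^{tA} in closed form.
A has Jordan form J = [[-3, 1], [0, -3]] with A = PJP^{-1}, so e^{tA} = P e^{tJ} P^{-1}.

For a Jordan block J_k(λ), e^{tJ_k(λ)} = e^{λt} · (I + tN + t^2 N^2/2! + ... + t^{k-1} N^{k-1}/(k-1)!) where N is the nilpotent superdiagonal part.

Assembling the blocks and conjugating back gives the entries of e^{tA} as shown above.

e^{tA} = [[(t + 1)*e^{-3*t}, t*e^{-3*t}], [-t*e^{-3*t}, (1 - t)*e^{-3*t}]]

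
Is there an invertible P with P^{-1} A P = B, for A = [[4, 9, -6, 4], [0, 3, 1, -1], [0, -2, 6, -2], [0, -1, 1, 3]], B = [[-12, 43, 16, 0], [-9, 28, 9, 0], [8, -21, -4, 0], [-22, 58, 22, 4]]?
Yes.

Two matrices over a field are similar if and only if they have the same invariant factors.

Both A and B have characteristic polynomial (x - 4)^4 and minimal polynomial (x - 4)^3. Computing further, both have invariant factors x - 4, (x - 4)^3. Hence A and B are similar.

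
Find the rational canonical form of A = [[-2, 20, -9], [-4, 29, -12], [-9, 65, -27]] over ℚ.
R = [[0, 0, -3], [1, 0, 8], [0, 1, 0]]

The invariant factors of A (the non-unit diagonal entries of the Smith normal form of xI - A over ℚ[x]) are (x + 3)(x^2 - 3x + 1), each dividing the next. The characteristic polynomial is their product, (x + 3)(x^2 - 3x + 1).

The rational canonical form is the block-diagonal matrix of companion matrices C(f_i):
R = [[0, 0, -3], [1, 0, 8], [0, 1, 0]].

Note the characteristic polynomial does not split into linear factors over ℚ, so A has no Jordan form over ℚ; the rational canonical form exists over any field.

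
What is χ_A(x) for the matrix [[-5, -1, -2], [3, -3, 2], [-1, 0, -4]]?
xI - A = [[x + 5, 1, 2], [-3, x + 3, -2], [1, 0, x + 4]].

Expanding det(xI - A) along the first row:
det(xI - A) = + (x + 5)·det([[x + 3, -2], [0, x + 4]]) - (1)·det([[-3, -2], [1, x + 4]]) + (2)·det([[-3, x + 3], [1, 0]]).

Evaluating gives χ_A(x) = x^3 + 12x^2 + 48x + 64 = (x + 4)^3.

χ_A(x) = (x + 4)^3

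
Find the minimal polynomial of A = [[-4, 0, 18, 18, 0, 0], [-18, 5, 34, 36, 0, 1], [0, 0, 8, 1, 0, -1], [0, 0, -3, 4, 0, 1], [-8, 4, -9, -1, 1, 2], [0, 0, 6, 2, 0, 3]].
m_A(x) = (x - 5)^2(x - 1)(x + 4)

The characteristic polynomial factors as (x - 5)^4(x - 1)(x + 4). The minimal polynomial is ∏(x - λ)^{k_λ} where k_λ is the size of the largest Jordan block at λ.

For λ = -4: rank(A + 4I) = 5, and the largest Jordan block has size 1 (the smallest k with rank((A + 4I)^k) = rank((A + 4I)^(k+1))).
For λ = 1: rank(A - I) = 5, and the largest Jordan block has size 1 (the smallest k with rank((A - I)^k) = rank((A - I)^(k+1))).
For λ = 5: rank(A - 5I) = 4, and the largest Jordan block has size 2 (the smallest k with rank((A - 5I)^k) = rank((A - 5I)^(k+1))).

So m_A(x) = (x - 5)^2(x - 1)(x + 4).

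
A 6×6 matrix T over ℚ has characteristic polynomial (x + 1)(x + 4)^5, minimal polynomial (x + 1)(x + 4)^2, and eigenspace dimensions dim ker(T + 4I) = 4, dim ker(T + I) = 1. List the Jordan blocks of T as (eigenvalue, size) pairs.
Jordan blocks: (-4, 2), (-4, 1), (-4, 1), (-4, 1), (-1, 1)

λ = -4: algebraic multiplicity 5 (exponent in χ_T), largest block size 2 (exponent in m_T), 4 blocks (geometric multiplicity). These force block sizes [2, 1, 1, 1].
λ = -1: algebraic multiplicity 1 (exponent in χ_T), largest block size 1 (exponent in m_T), 1 block (geometric multiplicity). This forces block sizes [1].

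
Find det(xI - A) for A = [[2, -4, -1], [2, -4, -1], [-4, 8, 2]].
xI - A = [[x - 2, 4, 1], [-2, x + 4, 1], [4, -8, x - 2]].

Expanding det(xI - A) along the first row:
det(xI - A) = + (x - 2)·det([[x + 4, 1], [-8, x - 2]]) - (4)·det([[-2, 1], [4, x - 2]]) + (1)·det([[-2, x + 4], [4, -8]]).

Evaluating gives χ_A(x) = x^3.

χ_A(x) = x^3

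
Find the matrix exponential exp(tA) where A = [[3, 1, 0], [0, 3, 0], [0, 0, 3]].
e^{tA} = [[e^{3*t}, t*e^{3*t}, 0], [0, e^{3*t}, 0], [0, 0, e^{3*t}]]

A has Jordan form J = [[3, 1, 0], [0, 3, 0], [0, 0, 3]] with A = PJP^{-1}, so e^{tA} = P e^{tJ} P^{-1}.

For a Jordan block J_k(λ), e^{tJ_k(λ)} = e^{λt} · (I + tN + t^2 N^2/2! + ... + t^{k-1} N^{k-1}/(k-1)!) where N is the nilpotent superdiagonal part.

Assembling the blocks and conjugating back gives the entries of e^{tA} as shown above.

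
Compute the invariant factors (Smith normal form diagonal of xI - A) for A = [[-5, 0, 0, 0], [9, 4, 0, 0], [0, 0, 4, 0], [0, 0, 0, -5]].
(x - 4)(x + 5), (x - 4)(x + 5)

The Jordan structure of A has elementary divisors (x + 5), (x + 5), (x - 4), (x - 4). Arranging the block sizes at each eigenvalue in decreasing order and taking row products gives the invariant factors.

Invariant factors (smallest first, each dividing the next): (x - 4)(x + 5), (x - 4)(x + 5).

Check: the last factor (x - 4)(x + 5) is the minimal polynomial, and the product (x - 4)^2(x + 5)^2 is the characteristic polynomial.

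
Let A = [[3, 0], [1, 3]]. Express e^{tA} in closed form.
e^{tA} = [[e^{3*t}, 0], [t*e^{3*t}, e^{3*t}]]

A has Jordan form J = [[3, 1], [0, 3]] with A = PJP^{-1}, so e^{tA} = P e^{tJ} P^{-1}.

For a Jordan block J_k(λ), e^{tJ_k(λ)} = e^{λt} · (I + tN + t^2 N^2/2! + ... + t^{k-1} N^{k-1}/(k-1)!) where N is the nilpotent superdiagonal part.

Assembling the blocks and conjugating back gives the entries of e^{tA} as shown above.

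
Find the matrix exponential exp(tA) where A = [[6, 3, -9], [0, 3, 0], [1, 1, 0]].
e^{tA} = [[(3*t + 1)*e^{3*t}, 3*t*e^{3*t}, -9*t*e^{3*t}], [0, e^{3*t}, 0], [t*e^{3*t}, t*e^{3*t}, (1 - 3*t)*e^{3*t}]]

A has Jordan form J = [[3, 1, 0], [0, 3, 0], [0, 0, 3]] with A = PJP^{-1}, so e^{tA} = P e^{tJ} P^{-1}.

For a Jordan block J_k(λ), e^{tJ_k(λ)} = e^{λt} · (I + tN + t^2 N^2/2! + ... + t^{k-1} N^{k-1}/(k-1)!) where N is the nilpotent superdiagonal part.

Assembling the blocks and conjugating back gives the entries of e^{tA} as shown above.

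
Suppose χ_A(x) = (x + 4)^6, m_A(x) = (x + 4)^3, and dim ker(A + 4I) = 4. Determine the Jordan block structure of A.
Jordan blocks: (-4, 3), (-4, 1), (-4, 1), (-4, 1)

λ = -4: algebraic multiplicity 6 (exponent in χ_A), largest block size 3 (exponent in m_A), 4 blocks (geometric multiplicity). These force block sizes [3, 1, 1, 1].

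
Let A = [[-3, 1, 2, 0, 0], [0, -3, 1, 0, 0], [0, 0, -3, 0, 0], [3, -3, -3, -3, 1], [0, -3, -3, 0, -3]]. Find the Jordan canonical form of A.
J = [[-3, 1, 0, 0, 0], [0, -3, 1, 0, 0], [0, 0, -3, 0, 0], [0, 0, 0, -3, 1], [0, 0, 0, 0, -3]]

The characteristic polynomial is det(xI - A) = (x + 3)^5, so the eigenvalues are -3 (algebraic multiplicity 5).

For λ = -3: rank(A + 3I) = 3, rank((A + 3I)^2) = 1, rank((A + 3I)^3) = 0. The eigenspace has dimension 5 - 3 = 2, so there are 2 Jordan blocks; the rank sequence gives block sizes [3, 2].

Assembling the blocks gives the Jordan form J above.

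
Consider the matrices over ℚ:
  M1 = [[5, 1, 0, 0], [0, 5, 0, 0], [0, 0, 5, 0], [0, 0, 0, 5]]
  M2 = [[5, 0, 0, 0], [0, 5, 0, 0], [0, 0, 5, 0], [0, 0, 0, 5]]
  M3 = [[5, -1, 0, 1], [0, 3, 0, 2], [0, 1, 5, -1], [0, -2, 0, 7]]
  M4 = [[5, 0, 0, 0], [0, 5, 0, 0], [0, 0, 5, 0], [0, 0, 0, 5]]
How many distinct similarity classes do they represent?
Characteristic polynomials: χ_{M1} = (x - 5)^4, χ_{M2} = (x - 5)^4, χ_{M3} = (x - 5)^4, χ_{M4} = (x - 5)^4.

{M1, M3}: invariant factors x - 5, x - 5, (x - 5)^2.

{M2, M4}: invariant factors x - 5, x - 5, x - 5, x - 5.

Matrices are similar if and only if their invariant-factor lists agree; the partition into similarity classes is {M1, M3}, {M2, M4}.

2 classes: {M1, M3}, {M2, M4}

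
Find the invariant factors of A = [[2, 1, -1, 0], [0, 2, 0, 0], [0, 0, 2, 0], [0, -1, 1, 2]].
x - 2, x - 2, (x - 2)^2

The Jordan structure of A has elementary divisors (x - 2)^2, (x - 2), (x - 2). Arranging the block sizes at each eigenvalue in decreasing order and taking row products gives the invariant factors.

Invariant factors (smallest first, each dividing the next): x - 2, x - 2, (x - 2)^2.

Check: the last factor (x - 2)^2 is the minimal polynomial, and the product (x - 2)^4 is the characteristic polynomial.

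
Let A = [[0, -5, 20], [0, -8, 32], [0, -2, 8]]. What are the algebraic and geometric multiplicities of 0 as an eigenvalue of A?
The characteristic polynomial is x^3, so the factor x appears with exponent 3: the algebraic multiplicity is 3.

rank(A) = 1, so the eigenspace has dimension 3 - 1 = 2: the geometric multiplicity is 2.

Since 2 < 3, A is not diagonalizable.

algebraic multiplicity 3, geometric multiplicity 2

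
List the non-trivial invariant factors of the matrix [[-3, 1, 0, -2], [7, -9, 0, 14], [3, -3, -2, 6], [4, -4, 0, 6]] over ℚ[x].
The Jordan structure of A has elementary divisors (x + 2)^2, (x + 2), (x + 2). Arranging the block sizes at each eigenvalue in decreasing order and taking row products gives the invariant factors.

Invariant factors (smallest first, each dividing the next): x + 2, x + 2, (x + 2)^2.

Check: the last factor (x + 2)^2 is the minimal polynomial, and the product (x + 2)^4 is the characteristic polynomial.

x + 2, x + 2, (x + 2)^2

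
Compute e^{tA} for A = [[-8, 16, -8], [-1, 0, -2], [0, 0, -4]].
e^{tA} = [[(1 - 4*t)*e^{-4*t}, 16*t*e^{-4*t}, -8*t*e^{-4*t}], [-t*e^{-4*t}, (4*t + 1)*e^{-4*t}, -2*t*e^{-4*t}], [0, 0, e^{-4*t}]]

A has Jordan form J = [[-4, 1, 0], [0, -4, 0], [0, 0, -4]] with A = PJP^{-1}, so e^{tA} = P e^{tJ} P^{-1}.

For a Jordan block J_k(λ), e^{tJ_k(λ)} = e^{λt} · (I + tN + t^2 N^2/2! + ... + t^{k-1} N^{k-1}/(k-1)!) where N is the nilpotent superdiagonal part.

Assembling the blocks and conjugating back gives the entries of e^{tA} as shown above.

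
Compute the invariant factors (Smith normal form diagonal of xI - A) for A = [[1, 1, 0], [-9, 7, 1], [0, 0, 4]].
The Jordan structure of A has elementary divisors (x - 4)^3. Arranging the block sizes at each eigenvalue in decreasing order and taking row products gives the invariant factors.

Invariant factors (smallest first, each dividing the next): (x - 4)^3.

Check: the last factor (x - 4)^3 is the minimal polynomial, and the product (x - 4)^3 is the characteristic polynomial.

(x - 4)^3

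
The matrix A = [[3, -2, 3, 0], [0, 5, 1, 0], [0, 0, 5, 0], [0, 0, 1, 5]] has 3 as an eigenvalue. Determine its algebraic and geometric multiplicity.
algebraic multiplicity 1, geometric multiplicity 1

The characteristic polynomial is (x - 5)^3(x - 3), so the factor x - 3 appears with exponent 1: the algebraic multiplicity is 1.

rank(A - 3I) = 3, so the eigenspace has dimension 4 - 3 = 1: the geometric multiplicity is 1.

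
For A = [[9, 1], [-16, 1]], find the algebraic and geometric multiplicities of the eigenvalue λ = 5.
The characteristic polynomial is (x - 5)^2, so the factor x - 5 appears with exponent 2: the algebraic multiplicity is 2.

rank(A - 5I) = 1, so the eigenspace has dimension 2 - 1 = 1: the geometric multiplicity is 1.

Since 1 < 2, A is not diagonalizable.

algebraic multiplicity 2, geometric multiplicity 1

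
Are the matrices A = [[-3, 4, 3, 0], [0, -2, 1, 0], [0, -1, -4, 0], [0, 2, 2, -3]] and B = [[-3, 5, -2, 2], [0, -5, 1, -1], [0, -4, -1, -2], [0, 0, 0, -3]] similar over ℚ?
Two matrices over a field are similar if and only if they have the same invariant factors.

Both A and B have characteristic polynomial (x + 3)^4 and minimal polynomial (x + 3)^3. Computing further, both have invariant factors x + 3, (x + 3)^3. Hence A and B are similar.

Yes.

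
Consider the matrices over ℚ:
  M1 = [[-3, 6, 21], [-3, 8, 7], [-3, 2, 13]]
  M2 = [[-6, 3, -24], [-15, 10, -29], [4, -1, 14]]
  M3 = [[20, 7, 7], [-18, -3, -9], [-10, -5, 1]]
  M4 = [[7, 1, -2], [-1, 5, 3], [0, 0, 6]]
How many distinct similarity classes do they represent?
2 classes: {M1, M3}, {M2, M4}

Characteristic polynomials: χ_{M1} = (x - 6)^3, χ_{M2} = (x - 6)^3, χ_{M3} = (x - 6)^3, χ_{M4} = (x - 6)^3.

{M1, M3}: invariant factors x - 6, (x - 6)^2.

{M2, M4}: invariant factors (x - 6)^3.

Matrices are similar if and only if their invariant-factor lists agree; the partition into similarity classes is {M1, M3}, {M2, M4}.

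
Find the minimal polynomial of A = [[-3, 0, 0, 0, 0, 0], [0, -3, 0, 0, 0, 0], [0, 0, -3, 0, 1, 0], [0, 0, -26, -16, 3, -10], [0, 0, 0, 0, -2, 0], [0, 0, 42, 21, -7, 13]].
m_A(x) = (x + 1)(x + 2)^2(x + 3)

The characteristic polynomial factors as (x + 1)(x + 2)^2(x + 3)^3. The minimal polynomial is ∏(x - λ)^{k_λ} where k_λ is the size of the largest Jordan block at λ.

For λ = -3: rank(A + 3I) = 3, and the largest Jordan block has size 1 (the smallest k with rank((A + 3I)^k) = rank((A + 3I)^(k+1))).
For λ = -2: rank(A + 2I) = 5, and the largest Jordan block has size 2 (the smallest k with rank((A + 2I)^k) = rank((A + 2I)^(k+1))).
For λ = -1: rank(A + I) = 5, and the largest Jordan block has size 1 (the smallest k with rank((A + I)^k) = rank((A + I)^(k+1))).

So m_A(x) = (x + 1)(x + 2)^2(x + 3).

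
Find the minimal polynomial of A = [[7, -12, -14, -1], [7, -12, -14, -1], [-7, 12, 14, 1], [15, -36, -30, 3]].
The characteristic polynomial factors as x^2(x - 6)^2. The minimal polynomial is ∏(x - λ)^{k_λ} where k_λ is the size of the largest Jordan block at λ.

For λ = 0: rank(A) = 2, and the largest Jordan block has size 1 (the smallest k with rank(A^k) = rank(A^(k+1))).
For λ = 6: rank(A - 6I) = 3, and the largest Jordan block has size 2 (the smallest k with rank((A - 6I)^k) = rank((A - 6I)^(k+1))).

So m_A(x) = x(x - 6)^2.

m_A(x) = x(x - 6)^2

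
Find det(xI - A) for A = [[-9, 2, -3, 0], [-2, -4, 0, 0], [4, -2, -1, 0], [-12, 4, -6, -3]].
χ_A(x) = (x + 3)(x + 4)(x + 5)^2

xI - A = [[x + 9, -2, 3, 0], [2, x + 4, 0, 0], [-4, 2, x + 1, 0], [12, -4, 6, x + 3]].

Expanding det(xI - A) along the first row:
det(xI - A) = + (x + 9)·det([[x + 4, 0, 0], [2, x + 1, 0], [-4, 6, x + 3]]) - (-2)·det([[2, 0, 0], [-4, x + 1, 0], [12, 6, x + 3]]) + (3)·det([[2, x + 4, 0], [-4, 2, 0], [12, -4, x + 3]]) - (0)·det([[2, x + 4, 0], [-4, 2, x + 1], [12, -4, 6]]).

Evaluating gives χ_A(x) = x^4 + 17x^3 + 107x^2 + 295x + 300 = (x + 3)(x + 4)(x + 5)^2.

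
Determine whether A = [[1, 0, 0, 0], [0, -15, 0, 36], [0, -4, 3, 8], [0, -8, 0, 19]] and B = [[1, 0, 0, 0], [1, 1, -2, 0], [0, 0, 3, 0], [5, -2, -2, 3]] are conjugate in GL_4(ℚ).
Both have characteristic polynomial (x - 3)^2(x - 1)^2, but the minimal polynomial of A is (x - 3)(x - 1) while the minimal polynomial of B is (x - 3)(x - 1)^2. The minimal polynomial is a similarity invariant, so A and B are not similar.

No.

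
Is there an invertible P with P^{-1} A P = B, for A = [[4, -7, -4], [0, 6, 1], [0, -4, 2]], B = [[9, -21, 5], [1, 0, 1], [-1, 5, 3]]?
Yes.

Two matrices over a field are similar if and only if they have the same invariant factors.

Both A and B have characteristic polynomial (x - 4)^3 and minimal polynomial (x - 4)^3. Computing further, both have invariant factors (x - 4)^3. Hence A and B are similar.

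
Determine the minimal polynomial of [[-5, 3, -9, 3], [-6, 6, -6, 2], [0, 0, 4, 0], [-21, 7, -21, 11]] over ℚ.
m_A(x) = (x - 4)^2

The characteristic polynomial factors as (x - 4)^4. The minimal polynomial is ∏(x - λ)^{k_λ} where k_λ is the size of the largest Jordan block at λ.

For λ = 4: rank(A - 4I) = 1, and the largest Jordan block has size 2 (the smallest k with rank((A - 4I)^k) = rank((A - 4I)^(k+1))).

So m_A(x) = (x - 4)^2.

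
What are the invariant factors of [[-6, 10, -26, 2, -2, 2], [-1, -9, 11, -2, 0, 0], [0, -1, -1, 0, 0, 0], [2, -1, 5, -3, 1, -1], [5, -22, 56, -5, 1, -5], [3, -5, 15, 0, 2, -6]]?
x + 4, (x + 4)^2, (x + 4)^3

The Jordan structure of A has elementary divisors (x + 4)^3, (x + 4)^2, (x + 4). Arranging the block sizes at each eigenvalue in decreasing order and taking row products gives the invariant factors.

Invariant factors (smallest first, each dividing the next): x + 4, (x + 4)^2, (x + 4)^3.

Check: the last factor (x + 4)^3 is the minimal polynomial, and the product (x + 4)^6 is the characteristic polynomial.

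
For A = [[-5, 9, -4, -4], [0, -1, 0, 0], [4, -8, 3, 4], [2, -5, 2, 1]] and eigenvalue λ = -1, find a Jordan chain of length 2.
v_1 = [[-3, 1, 1, 4]]^T, v_2 = [[1, 0, 0, -1]]^T

We seek v_1 ∈ ker((A + I)^2) \ ker(A + I), then set v_{i+1} = (A + I) v_i.

One such chain is v_1 = [[-3, 1, 1, 4]]^T, v_2 = [[1, 0, 0, -1]]^T. Check: (A + I) v_2 = [[0, 0, 0, 0]]^T = 0.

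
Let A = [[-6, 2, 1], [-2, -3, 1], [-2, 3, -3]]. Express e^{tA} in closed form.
A has Jordan form J = [[-4, 1, 0], [0, -4, 1], [0, 0, -4]] with A = PJP^{-1}, so e^{tA} = P e^{tJ} P^{-1}.

For a Jordan block J_k(λ), e^{tJ_k(λ)} = e^{λt} · (I + tN + t^2 N^2/2! + ... + t^{k-1} N^{k-1}/(k-1)!) where N is the nilpotent superdiagonal part.

Assembling the blocks and conjugating back gives the entries of e^{tA} as shown above.

e^{tA} = [[(-t^2 - 2*t + 1)*e^{-4*t}, t*(t + 4)*e^{-4*t}/2, t*(t + 2)*e^{-4*t}/2], [-2*t*e^{-4*t}, (t + 1)*e^{-4*t}, t*e^{-4*t}], [2*t*(-t - 1)*e^{-4*t}, t*(t + 3)*e^{-4*t}, (t^2 + t + 1)*e^{-4*t}]]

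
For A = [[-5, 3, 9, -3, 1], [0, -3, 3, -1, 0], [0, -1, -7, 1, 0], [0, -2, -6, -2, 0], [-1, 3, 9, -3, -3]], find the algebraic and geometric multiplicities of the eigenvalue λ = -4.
algebraic multiplicity 5, geometric multiplicity 3

The characteristic polynomial is (x + 4)^5, so the factor x + 4 appears with exponent 5: the algebraic multiplicity is 5.

rank(A + 4I) = 2, so the eigenspace has dimension 5 - 2 = 3: the geometric multiplicity is 3.

Since 3 < 5, A is not diagonalizable.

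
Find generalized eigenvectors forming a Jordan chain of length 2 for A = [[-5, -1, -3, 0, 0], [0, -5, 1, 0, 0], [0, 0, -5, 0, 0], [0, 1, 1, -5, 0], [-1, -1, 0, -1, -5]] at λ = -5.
We seek v_1 ∈ ker((A + 5I)^2) \ ker(A + 5I), then set v_{i+1} = (A + 5I) v_i.

One such chain is v_1 = [[-2, 0, 0, 1, 1]]^T, v_2 = [[0, 0, 0, 0, 1]]^T. Check: (A + 5I) v_2 = [[0, 0, 0, 0, 0]]^T = 0.

v_1 = [[-2, 0, 0, 1, 1]]^T, v_2 = [[0, 0, 0, 0, 1]]^T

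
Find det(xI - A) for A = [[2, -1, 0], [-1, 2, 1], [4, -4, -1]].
xI - A = [[x - 2, 1, 0], [1, x - 2, -1], [-4, 4, x + 1]].

Expanding det(xI - A) along the first row:
det(xI - A) = + (x - 2)·det([[x - 2, -1], [4, x + 1]]) - (1)·det([[1, -1], [-4, x + 1]]) + (0)·det([[1, x - 2], [-4, 4]]).

Evaluating gives χ_A(x) = x^3 - 3x^2 + 3x - 1 = (x - 1)^3.

χ_A(x) = (x - 1)^3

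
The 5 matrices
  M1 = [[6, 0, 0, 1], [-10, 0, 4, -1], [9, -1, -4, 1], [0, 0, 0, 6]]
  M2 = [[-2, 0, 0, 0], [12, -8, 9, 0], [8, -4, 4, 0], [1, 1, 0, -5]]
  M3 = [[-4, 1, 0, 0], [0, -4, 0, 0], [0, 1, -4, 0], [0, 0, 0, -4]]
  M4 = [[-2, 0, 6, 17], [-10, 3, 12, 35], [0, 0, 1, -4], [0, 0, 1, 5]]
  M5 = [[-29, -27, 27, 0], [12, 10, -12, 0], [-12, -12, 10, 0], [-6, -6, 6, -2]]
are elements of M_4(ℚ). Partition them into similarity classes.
Characteristic polynomials: χ_{M1} = (x - 6)^2(x + 2)^2, χ_{M2} = (x + 2)^3(x + 5), χ_{M3} = (x + 4)^4, χ_{M4} = (x - 3)^3(x + 2), χ_{M5} = (x + 2)^3(x + 5).

{M1}: invariant factors (x - 6)^2(x + 2)^2.

{M2}: invariant factors x + 2, (x + 2)^2(x + 5).

{M3}: invariant factors x + 4, x + 4, (x + 4)^2.

{M4}: invariant factors (x - 3)^3(x + 2).

{M5}: invariant factors x + 2, x + 2, (x + 2)(x + 5).

Matrices are similar if and only if their invariant-factor lists agree; the partition into similarity classes is {M1}, {M2}, {M3}, {M4}, {M5}.

5 classes: {M1}, {M2}, {M3}, {M4}, {M5}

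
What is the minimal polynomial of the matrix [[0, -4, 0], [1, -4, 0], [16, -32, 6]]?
m_A(x) = (x - 6)(x + 2)^2

The characteristic polynomial factors as (x - 6)(x + 2)^2. The minimal polynomial is ∏(x - λ)^{k_λ} where k_λ is the size of the largest Jordan block at λ.

For λ = -2: rank(A + 2I) = 2, and the largest Jordan block has size 2 (the smallest k with rank((A + 2I)^k) = rank((A + 2I)^(k+1))).
For λ = 6: rank(A - 6I) = 2, and the largest Jordan block has size 1 (the smallest k with rank((A - 6I)^k) = rank((A - 6I)^(k+1))).

So m_A(x) = (x - 6)(x + 2)^2.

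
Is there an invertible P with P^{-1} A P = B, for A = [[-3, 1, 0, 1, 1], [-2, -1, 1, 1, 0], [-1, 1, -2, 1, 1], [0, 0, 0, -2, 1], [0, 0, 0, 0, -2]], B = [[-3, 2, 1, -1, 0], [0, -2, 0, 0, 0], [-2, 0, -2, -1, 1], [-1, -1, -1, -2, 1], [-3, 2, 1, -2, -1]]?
Two matrices over a field are similar if and only if they have the same invariant factors.

Both A and B have characteristic polynomial (x + 2)^5 and minimal polynomial (x + 2)^3. Computing further, both have invariant factors (x + 2)^2, (x + 2)^3. Hence A and B are similar.

Yes.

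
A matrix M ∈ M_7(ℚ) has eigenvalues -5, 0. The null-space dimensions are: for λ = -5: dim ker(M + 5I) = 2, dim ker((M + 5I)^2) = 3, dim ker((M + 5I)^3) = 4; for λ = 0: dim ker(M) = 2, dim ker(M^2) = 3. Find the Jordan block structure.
Jordan blocks: (-5, 3), (-5, 1), (0, 2), (0, 1)

λ = -5: successive nullity increments [2, 1, 1] count blocks of size ≥ k; block sizes are [3, 1].
λ = 0: successive nullity increments [2, 1] count blocks of size ≥ k; block sizes are [2, 1].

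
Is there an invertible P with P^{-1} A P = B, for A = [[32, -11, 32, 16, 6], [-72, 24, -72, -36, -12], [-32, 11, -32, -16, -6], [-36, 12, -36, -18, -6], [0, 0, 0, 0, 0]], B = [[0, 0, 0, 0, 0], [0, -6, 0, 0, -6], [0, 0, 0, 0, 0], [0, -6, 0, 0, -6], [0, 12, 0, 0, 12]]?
Both have characteristic polynomial x^4(x - 6), but the minimal polynomial of A is x^2(x - 6) while the minimal polynomial of B is x(x - 6). The minimal polynomial is a similarity invariant, so A and B are not similar.

No.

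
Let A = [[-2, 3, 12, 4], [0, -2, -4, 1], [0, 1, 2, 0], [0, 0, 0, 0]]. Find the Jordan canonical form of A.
J = [[-2, 0, 0, 0], [0, 0, 1, 0], [0, 0, 0, 1], [0, 0, 0, 0]]

The characteristic polynomial is det(xI - A) = x^3(x + 2), so the eigenvalues are -2 (algebraic multiplicity 1), 0 (algebraic multiplicity 3).

For λ = -2: algebraic multiplicity 1 gives one 1×1 block.

For λ = 0: rank(A) = 3, rank(A^2) = 2, rank(A^3) = 1. The eigenspace has dimension 4 - 3 = 1, so there is 1 Jordan block; the rank sequence gives block sizes [3].

Assembling the blocks gives the Jordan form J above.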